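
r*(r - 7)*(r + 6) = r^3 - r^2 - 42*r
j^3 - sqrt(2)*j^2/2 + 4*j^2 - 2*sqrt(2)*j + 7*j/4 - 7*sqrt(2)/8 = (j + 1/2)*(j + 7/2)*(j - sqrt(2)/2)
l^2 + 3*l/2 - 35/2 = (l - 7/2)*(l + 5)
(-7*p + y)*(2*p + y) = -14*p^2 - 5*p*y + y^2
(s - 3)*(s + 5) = s^2 + 2*s - 15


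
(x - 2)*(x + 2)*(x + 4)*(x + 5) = x^4 + 9*x^3 + 16*x^2 - 36*x - 80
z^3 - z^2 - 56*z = z*(z - 8)*(z + 7)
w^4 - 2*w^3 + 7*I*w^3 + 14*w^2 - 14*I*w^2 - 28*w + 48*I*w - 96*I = (w - 2)*(w - 3*I)*(w + 2*I)*(w + 8*I)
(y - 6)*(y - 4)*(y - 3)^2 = y^4 - 16*y^3 + 93*y^2 - 234*y + 216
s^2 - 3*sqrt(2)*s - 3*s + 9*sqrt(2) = (s - 3)*(s - 3*sqrt(2))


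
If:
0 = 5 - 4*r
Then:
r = 5/4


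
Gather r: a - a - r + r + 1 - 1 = 0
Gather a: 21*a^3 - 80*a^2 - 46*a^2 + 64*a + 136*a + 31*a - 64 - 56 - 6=21*a^3 - 126*a^2 + 231*a - 126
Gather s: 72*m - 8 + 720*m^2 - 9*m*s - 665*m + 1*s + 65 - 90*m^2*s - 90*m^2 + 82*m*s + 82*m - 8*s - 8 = 630*m^2 - 511*m + s*(-90*m^2 + 73*m - 7) + 49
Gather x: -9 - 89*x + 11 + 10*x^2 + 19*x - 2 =10*x^2 - 70*x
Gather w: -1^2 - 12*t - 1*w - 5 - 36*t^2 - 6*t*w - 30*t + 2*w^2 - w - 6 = -36*t^2 - 42*t + 2*w^2 + w*(-6*t - 2) - 12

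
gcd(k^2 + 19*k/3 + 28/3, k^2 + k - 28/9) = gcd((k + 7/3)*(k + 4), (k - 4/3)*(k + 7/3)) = k + 7/3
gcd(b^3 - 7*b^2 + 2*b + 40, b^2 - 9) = 1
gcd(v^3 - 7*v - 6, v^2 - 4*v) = 1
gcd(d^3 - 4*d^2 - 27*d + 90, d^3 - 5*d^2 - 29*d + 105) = d^2 + 2*d - 15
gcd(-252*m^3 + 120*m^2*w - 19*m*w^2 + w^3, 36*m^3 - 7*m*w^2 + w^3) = -6*m + w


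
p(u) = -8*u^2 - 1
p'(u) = -16*u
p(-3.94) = -125.19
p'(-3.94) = 63.04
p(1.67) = -23.31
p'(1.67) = -26.72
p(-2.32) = -44.06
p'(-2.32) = 37.12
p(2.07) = -35.28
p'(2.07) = -33.12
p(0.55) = -3.42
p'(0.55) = -8.80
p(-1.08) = -10.33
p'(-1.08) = 17.28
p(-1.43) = -17.36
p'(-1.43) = 22.88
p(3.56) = -102.39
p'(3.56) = -56.96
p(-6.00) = -289.00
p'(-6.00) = 96.00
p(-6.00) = -289.00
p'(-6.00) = 96.00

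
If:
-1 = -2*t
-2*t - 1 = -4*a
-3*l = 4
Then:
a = 1/2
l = -4/3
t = 1/2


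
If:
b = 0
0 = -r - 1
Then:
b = 0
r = -1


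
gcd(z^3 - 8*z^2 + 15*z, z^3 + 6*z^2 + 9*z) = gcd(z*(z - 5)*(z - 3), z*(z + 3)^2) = z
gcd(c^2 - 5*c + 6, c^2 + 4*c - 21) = c - 3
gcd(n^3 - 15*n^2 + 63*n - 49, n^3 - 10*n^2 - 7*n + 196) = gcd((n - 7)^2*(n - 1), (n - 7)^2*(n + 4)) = n^2 - 14*n + 49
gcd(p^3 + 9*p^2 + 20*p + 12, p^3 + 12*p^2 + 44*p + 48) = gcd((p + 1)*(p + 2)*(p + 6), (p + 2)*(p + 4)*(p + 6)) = p^2 + 8*p + 12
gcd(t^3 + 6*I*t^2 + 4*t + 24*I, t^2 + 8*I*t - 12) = t^2 + 8*I*t - 12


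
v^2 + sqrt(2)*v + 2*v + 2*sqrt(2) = (v + 2)*(v + sqrt(2))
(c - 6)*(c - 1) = c^2 - 7*c + 6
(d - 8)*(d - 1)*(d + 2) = d^3 - 7*d^2 - 10*d + 16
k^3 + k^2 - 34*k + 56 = (k - 4)*(k - 2)*(k + 7)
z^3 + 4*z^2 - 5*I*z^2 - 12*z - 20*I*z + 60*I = (z - 2)*(z + 6)*(z - 5*I)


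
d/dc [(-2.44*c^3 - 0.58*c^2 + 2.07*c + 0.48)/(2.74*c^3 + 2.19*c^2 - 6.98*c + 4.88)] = (-3.7544*c^4 + 22.7188*c^3 - 40.1521*c^2 - 7.7632*c + 13.452)/(7.5076*c^6 + 12.0012*c^5 - 33.4543*c^4 - 3.83*c^3 + 70.0948*c^2 - 68.1248*c + 23.8144)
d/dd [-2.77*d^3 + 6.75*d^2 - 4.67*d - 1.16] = -8.31*d^2 + 13.5*d - 4.67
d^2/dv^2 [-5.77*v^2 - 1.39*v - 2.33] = -11.5400000000000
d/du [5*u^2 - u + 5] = 10*u - 1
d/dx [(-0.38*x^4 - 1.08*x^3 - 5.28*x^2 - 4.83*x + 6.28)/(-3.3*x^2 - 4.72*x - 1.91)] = (2.508*x^5 + 8.9448*x^4 + 13.0984*x^3 + 15.171*x^2 + 61.6176*x + 38.8669)/(10.89*x^4 + 31.152*x^3 + 34.8844*x^2 + 18.0304*x + 3.6481)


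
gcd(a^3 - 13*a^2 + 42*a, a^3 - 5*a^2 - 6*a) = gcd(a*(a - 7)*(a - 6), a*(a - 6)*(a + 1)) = a^2 - 6*a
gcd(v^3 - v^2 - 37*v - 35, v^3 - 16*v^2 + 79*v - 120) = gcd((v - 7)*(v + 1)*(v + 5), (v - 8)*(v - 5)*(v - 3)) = 1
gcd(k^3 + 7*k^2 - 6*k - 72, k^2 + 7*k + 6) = k + 6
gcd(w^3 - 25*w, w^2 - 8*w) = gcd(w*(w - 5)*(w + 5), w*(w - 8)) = w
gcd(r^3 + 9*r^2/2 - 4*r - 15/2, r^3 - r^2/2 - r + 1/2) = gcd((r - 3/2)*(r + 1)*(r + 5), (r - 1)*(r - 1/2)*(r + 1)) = r + 1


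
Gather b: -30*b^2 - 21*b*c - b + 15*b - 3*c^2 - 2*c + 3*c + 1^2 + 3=-30*b^2 + b*(14 - 21*c) - 3*c^2 + c + 4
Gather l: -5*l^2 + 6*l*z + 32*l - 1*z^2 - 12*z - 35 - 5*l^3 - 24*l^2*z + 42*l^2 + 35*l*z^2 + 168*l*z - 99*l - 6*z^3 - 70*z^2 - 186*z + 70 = -5*l^3 + l^2*(37 - 24*z) + l*(35*z^2 + 174*z - 67) - 6*z^3 - 71*z^2 - 198*z + 35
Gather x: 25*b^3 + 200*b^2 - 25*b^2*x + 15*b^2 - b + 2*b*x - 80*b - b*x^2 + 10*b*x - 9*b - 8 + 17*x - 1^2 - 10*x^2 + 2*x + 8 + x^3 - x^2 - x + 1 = 25*b^3 + 215*b^2 - 90*b + x^3 + x^2*(-b - 11) + x*(-25*b^2 + 12*b + 18)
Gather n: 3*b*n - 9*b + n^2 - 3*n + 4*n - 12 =-9*b + n^2 + n*(3*b + 1) - 12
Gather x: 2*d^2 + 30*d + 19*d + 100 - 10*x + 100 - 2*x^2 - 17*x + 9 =2*d^2 + 49*d - 2*x^2 - 27*x + 209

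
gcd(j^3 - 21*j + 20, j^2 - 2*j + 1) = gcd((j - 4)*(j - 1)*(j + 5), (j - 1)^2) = j - 1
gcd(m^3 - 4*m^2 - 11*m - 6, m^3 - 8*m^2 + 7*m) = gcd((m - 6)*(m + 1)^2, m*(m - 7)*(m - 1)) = 1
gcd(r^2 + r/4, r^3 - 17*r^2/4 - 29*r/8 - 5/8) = r + 1/4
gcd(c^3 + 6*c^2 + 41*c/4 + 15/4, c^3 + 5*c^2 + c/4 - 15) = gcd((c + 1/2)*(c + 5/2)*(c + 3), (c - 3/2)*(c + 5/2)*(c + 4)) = c + 5/2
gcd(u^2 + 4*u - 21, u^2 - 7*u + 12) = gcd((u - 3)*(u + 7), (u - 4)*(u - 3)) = u - 3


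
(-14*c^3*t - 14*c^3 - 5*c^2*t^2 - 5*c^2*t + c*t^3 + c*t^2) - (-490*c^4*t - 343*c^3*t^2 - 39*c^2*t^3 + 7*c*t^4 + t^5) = 490*c^4*t + 343*c^3*t^2 - 14*c^3*t - 14*c^3 + 39*c^2*t^3 - 5*c^2*t^2 - 5*c^2*t - 7*c*t^4 + c*t^3 + c*t^2 - t^5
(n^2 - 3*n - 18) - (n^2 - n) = -2*n - 18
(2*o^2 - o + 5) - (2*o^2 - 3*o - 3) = 2*o + 8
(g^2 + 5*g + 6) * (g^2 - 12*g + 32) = g^4 - 7*g^3 - 22*g^2 + 88*g + 192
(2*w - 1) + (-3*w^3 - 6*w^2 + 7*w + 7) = -3*w^3 - 6*w^2 + 9*w + 6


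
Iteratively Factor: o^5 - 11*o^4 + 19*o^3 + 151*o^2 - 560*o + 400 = (o - 1)*(o^4 - 10*o^3 + 9*o^2 + 160*o - 400) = (o - 1)*(o + 4)*(o^3 - 14*o^2 + 65*o - 100) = (o - 4)*(o - 1)*(o + 4)*(o^2 - 10*o + 25) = (o - 5)*(o - 4)*(o - 1)*(o + 4)*(o - 5)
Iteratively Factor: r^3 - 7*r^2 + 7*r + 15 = (r - 3)*(r^2 - 4*r - 5) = (r - 3)*(r + 1)*(r - 5)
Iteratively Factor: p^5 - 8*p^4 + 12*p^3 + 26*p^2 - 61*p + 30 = (p - 1)*(p^4 - 7*p^3 + 5*p^2 + 31*p - 30) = (p - 1)*(p + 2)*(p^3 - 9*p^2 + 23*p - 15) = (p - 5)*(p - 1)*(p + 2)*(p^2 - 4*p + 3) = (p - 5)*(p - 1)^2*(p + 2)*(p - 3)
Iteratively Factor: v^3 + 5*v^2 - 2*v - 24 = (v + 3)*(v^2 + 2*v - 8) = (v + 3)*(v + 4)*(v - 2)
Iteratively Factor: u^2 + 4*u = (u + 4)*(u)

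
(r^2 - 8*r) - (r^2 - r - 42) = 42 - 7*r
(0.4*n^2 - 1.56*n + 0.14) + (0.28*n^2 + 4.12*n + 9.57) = 0.68*n^2 + 2.56*n + 9.71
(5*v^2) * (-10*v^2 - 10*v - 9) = -50*v^4 - 50*v^3 - 45*v^2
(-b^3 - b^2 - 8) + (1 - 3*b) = -b^3 - b^2 - 3*b - 7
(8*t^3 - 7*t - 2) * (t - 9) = 8*t^4 - 72*t^3 - 7*t^2 + 61*t + 18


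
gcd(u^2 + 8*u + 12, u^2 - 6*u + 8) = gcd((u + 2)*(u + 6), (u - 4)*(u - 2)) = 1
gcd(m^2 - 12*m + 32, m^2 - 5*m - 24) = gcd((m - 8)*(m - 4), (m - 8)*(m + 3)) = m - 8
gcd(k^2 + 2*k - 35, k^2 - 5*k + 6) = 1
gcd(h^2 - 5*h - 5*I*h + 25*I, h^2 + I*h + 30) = h - 5*I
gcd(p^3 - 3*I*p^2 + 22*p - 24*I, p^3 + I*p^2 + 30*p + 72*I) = p^2 - 2*I*p + 24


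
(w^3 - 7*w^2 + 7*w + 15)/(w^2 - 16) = (w^3 - 7*w^2 + 7*w + 15)/(w^2 - 16)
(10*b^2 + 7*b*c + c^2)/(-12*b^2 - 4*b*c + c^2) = (-5*b - c)/(6*b - c)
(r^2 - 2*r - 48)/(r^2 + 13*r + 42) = (r - 8)/(r + 7)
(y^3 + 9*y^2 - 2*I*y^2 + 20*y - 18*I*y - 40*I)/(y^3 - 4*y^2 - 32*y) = (y^2 + y*(5 - 2*I) - 10*I)/(y*(y - 8))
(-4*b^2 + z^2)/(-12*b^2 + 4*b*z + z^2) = (2*b + z)/(6*b + z)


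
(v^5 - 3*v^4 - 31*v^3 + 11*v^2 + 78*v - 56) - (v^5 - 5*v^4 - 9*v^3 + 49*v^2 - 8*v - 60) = 2*v^4 - 22*v^3 - 38*v^2 + 86*v + 4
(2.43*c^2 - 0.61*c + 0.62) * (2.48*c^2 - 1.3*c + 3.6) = 6.0264*c^4 - 4.6718*c^3 + 11.0786*c^2 - 3.002*c + 2.232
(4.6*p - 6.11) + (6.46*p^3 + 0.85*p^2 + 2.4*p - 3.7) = 6.46*p^3 + 0.85*p^2 + 7.0*p - 9.81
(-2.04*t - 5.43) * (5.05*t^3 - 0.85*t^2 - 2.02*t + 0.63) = -10.302*t^4 - 25.6875*t^3 + 8.7363*t^2 + 9.6834*t - 3.4209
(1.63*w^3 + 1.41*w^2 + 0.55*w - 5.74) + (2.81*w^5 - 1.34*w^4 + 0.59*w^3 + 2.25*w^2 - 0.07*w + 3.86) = 2.81*w^5 - 1.34*w^4 + 2.22*w^3 + 3.66*w^2 + 0.48*w - 1.88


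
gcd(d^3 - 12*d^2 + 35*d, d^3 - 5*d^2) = d^2 - 5*d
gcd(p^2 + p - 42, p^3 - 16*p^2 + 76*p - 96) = p - 6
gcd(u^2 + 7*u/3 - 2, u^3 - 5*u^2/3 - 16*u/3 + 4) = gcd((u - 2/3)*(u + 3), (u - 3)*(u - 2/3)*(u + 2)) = u - 2/3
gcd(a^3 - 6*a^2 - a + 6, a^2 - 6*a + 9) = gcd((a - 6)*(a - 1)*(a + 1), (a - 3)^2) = 1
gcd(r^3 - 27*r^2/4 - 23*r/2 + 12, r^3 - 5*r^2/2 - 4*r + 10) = r + 2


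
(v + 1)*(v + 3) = v^2 + 4*v + 3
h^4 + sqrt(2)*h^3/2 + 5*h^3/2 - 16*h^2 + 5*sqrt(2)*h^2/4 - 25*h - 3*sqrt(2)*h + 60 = (h - 3/2)*(h + 4)*(h - 2*sqrt(2))*(h + 5*sqrt(2)/2)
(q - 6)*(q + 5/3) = q^2 - 13*q/3 - 10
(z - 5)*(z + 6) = z^2 + z - 30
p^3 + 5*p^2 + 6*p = p*(p + 2)*(p + 3)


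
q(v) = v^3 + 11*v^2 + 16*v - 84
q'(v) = 3*v^2 + 22*v + 16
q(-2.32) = -74.40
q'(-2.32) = -18.89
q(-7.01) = -0.09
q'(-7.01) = 9.20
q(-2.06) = -79.02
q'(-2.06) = -16.59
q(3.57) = 158.81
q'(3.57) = 132.77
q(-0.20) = -86.77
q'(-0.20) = 11.72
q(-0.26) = -87.43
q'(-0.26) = 10.48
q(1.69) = -20.72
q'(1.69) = 61.75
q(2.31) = 23.98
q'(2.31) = 82.83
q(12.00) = 3420.00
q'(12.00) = 712.00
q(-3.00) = -60.00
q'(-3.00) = -23.00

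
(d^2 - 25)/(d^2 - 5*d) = (d + 5)/d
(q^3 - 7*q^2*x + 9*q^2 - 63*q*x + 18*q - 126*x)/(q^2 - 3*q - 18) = (q^2 - 7*q*x + 6*q - 42*x)/(q - 6)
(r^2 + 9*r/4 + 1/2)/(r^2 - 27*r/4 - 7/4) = (r + 2)/(r - 7)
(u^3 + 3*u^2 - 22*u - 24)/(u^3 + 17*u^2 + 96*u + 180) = (u^2 - 3*u - 4)/(u^2 + 11*u + 30)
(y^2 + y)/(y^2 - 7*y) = (y + 1)/(y - 7)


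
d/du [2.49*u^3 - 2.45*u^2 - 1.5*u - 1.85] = 7.47*u^2 - 4.9*u - 1.5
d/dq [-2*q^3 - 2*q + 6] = -6*q^2 - 2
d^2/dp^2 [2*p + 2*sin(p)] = -2*sin(p)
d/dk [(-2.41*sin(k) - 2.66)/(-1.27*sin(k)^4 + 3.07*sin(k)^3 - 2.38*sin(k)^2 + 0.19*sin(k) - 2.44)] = (-9.1821*sin(k)^4 + 1.2846*sin(k)^3 + 18.7628*sin(k)^2 - 12.6616*sin(k) + 6.3858)*cos(k)/(1.6129*sin(k)^8 - 7.7978*sin(k)^7 + 15.4701*sin(k)^6 - 15.0958*sin(k)^5 + 13.0286*sin(k)^4 - 15.886*sin(k)^3 + 11.6505*sin(k)^2 - 0.9272*sin(k) + 5.9536)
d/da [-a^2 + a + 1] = 1 - 2*a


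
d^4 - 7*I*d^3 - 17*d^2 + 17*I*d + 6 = (d - 3*I)*(d - 2*I)*(d - I)^2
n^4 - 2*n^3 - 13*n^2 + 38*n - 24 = (n - 3)*(n - 2)*(n - 1)*(n + 4)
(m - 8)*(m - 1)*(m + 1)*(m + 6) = m^4 - 2*m^3 - 49*m^2 + 2*m + 48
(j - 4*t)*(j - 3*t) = j^2 - 7*j*t + 12*t^2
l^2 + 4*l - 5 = (l - 1)*(l + 5)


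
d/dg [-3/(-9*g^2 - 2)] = -54*g/(9*g^2 + 2)^2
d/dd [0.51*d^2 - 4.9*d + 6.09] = 1.02*d - 4.9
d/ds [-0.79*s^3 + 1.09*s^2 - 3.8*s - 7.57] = -2.37*s^2 + 2.18*s - 3.8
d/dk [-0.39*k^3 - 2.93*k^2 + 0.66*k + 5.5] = -1.17*k^2 - 5.86*k + 0.66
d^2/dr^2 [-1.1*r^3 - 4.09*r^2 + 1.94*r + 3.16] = -6.6*r - 8.18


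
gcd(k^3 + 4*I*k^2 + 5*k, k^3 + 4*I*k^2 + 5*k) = k^3 + 4*I*k^2 + 5*k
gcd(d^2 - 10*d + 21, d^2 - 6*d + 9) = d - 3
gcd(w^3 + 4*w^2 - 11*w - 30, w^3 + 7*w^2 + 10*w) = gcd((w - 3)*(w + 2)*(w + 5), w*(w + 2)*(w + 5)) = w^2 + 7*w + 10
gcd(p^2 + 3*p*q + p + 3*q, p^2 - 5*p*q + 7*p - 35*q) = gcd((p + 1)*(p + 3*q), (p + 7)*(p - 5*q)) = 1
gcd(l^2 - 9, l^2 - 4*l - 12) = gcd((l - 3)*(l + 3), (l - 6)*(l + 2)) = 1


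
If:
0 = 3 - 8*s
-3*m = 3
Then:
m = -1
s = 3/8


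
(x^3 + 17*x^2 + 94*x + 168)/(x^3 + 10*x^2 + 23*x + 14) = (x^2 + 10*x + 24)/(x^2 + 3*x + 2)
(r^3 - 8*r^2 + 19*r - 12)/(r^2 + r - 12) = (r^2 - 5*r + 4)/(r + 4)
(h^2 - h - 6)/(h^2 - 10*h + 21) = (h + 2)/(h - 7)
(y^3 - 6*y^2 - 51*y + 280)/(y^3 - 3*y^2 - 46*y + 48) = (y^2 + 2*y - 35)/(y^2 + 5*y - 6)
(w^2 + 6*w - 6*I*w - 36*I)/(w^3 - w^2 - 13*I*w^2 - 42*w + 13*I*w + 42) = (w + 6)/(w^2 - w*(1 + 7*I) + 7*I)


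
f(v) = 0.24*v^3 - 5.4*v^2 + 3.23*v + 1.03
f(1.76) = -8.70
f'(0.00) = 3.23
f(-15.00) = -2072.42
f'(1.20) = -8.69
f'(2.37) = -18.32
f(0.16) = 1.41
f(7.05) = -160.50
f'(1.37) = -10.21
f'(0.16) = 1.52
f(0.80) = 0.28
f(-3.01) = -64.16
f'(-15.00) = 327.23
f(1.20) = -2.46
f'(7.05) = -37.12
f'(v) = 0.72*v^2 - 10.8*v + 3.23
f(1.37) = -4.06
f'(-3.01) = 42.26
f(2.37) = -18.45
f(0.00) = 1.03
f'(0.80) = -4.95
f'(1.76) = -13.55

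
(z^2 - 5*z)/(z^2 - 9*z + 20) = z/(z - 4)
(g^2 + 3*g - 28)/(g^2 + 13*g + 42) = (g - 4)/(g + 6)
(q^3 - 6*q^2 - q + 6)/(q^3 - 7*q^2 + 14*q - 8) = (q^2 - 5*q - 6)/(q^2 - 6*q + 8)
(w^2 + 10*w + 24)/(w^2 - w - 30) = (w^2 + 10*w + 24)/(w^2 - w - 30)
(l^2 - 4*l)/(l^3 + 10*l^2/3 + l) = 3*(l - 4)/(3*l^2 + 10*l + 3)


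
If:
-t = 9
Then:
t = -9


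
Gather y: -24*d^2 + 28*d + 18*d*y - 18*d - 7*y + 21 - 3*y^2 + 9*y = -24*d^2 + 10*d - 3*y^2 + y*(18*d + 2) + 21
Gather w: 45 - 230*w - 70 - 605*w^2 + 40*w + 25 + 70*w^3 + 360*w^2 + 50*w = 70*w^3 - 245*w^2 - 140*w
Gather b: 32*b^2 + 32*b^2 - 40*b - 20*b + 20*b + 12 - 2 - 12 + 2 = 64*b^2 - 40*b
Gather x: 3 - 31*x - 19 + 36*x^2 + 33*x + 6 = 36*x^2 + 2*x - 10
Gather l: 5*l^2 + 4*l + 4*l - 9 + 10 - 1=5*l^2 + 8*l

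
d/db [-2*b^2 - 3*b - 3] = -4*b - 3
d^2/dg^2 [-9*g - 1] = 0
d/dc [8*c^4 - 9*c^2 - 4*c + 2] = 32*c^3 - 18*c - 4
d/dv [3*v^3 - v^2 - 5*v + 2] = 9*v^2 - 2*v - 5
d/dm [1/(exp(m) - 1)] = -1/(4*sinh(m/2)^2)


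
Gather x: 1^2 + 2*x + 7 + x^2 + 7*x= x^2 + 9*x + 8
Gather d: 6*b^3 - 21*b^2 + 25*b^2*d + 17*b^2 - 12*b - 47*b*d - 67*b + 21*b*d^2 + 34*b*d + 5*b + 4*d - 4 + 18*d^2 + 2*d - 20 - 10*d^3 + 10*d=6*b^3 - 4*b^2 - 74*b - 10*d^3 + d^2*(21*b + 18) + d*(25*b^2 - 13*b + 16) - 24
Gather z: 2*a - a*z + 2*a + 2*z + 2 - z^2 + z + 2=4*a - z^2 + z*(3 - a) + 4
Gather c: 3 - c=3 - c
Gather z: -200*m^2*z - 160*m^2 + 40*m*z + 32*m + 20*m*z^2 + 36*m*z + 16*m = -160*m^2 + 20*m*z^2 + 48*m + z*(-200*m^2 + 76*m)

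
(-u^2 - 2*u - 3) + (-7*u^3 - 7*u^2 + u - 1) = -7*u^3 - 8*u^2 - u - 4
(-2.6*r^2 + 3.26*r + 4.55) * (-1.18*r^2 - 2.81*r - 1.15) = 3.068*r^4 + 3.4592*r^3 - 11.5396*r^2 - 16.5345*r - 5.2325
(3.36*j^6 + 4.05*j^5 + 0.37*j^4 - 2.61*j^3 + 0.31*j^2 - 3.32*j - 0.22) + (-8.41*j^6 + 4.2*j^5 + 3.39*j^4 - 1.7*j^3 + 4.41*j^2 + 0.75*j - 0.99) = -5.05*j^6 + 8.25*j^5 + 3.76*j^4 - 4.31*j^3 + 4.72*j^2 - 2.57*j - 1.21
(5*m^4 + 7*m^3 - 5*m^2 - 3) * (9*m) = 45*m^5 + 63*m^4 - 45*m^3 - 27*m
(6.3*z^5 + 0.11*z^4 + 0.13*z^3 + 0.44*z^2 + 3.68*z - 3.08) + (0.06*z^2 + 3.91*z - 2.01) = 6.3*z^5 + 0.11*z^4 + 0.13*z^3 + 0.5*z^2 + 7.59*z - 5.09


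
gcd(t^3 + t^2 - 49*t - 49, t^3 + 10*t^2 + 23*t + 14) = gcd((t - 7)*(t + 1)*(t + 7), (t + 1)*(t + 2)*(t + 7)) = t^2 + 8*t + 7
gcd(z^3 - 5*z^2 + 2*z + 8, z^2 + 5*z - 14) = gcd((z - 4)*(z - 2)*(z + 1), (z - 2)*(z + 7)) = z - 2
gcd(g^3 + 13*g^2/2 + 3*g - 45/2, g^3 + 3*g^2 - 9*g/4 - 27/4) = g^2 + 3*g/2 - 9/2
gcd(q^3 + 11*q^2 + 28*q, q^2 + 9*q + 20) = q + 4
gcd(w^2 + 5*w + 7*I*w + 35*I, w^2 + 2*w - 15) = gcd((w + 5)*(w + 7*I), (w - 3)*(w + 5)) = w + 5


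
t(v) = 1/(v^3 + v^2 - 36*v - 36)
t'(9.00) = 0.00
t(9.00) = 0.00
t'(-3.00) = 0.01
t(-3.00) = 0.02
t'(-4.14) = -0.00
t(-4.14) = 0.02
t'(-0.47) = 0.10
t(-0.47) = -0.05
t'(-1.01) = 285.71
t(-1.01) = 2.86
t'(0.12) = 0.02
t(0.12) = -0.02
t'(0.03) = 0.03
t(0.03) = -0.03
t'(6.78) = -0.02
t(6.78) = 0.01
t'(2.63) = 0.00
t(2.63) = -0.01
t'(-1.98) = 0.03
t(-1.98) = 0.03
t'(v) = (-3*v^2 - 2*v + 36)/(v^3 + v^2 - 36*v - 36)^2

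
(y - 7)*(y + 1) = y^2 - 6*y - 7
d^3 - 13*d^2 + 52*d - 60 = (d - 6)*(d - 5)*(d - 2)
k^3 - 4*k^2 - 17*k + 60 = (k - 5)*(k - 3)*(k + 4)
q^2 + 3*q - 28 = (q - 4)*(q + 7)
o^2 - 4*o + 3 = (o - 3)*(o - 1)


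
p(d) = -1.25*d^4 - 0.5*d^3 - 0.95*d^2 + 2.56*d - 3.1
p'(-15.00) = 16568.56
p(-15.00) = -61849.00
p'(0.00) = 2.56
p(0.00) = -3.10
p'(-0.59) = 4.19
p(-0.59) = -4.99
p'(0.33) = 1.59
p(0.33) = -2.39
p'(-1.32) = 13.95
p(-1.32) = -10.78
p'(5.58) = -923.45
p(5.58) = -1317.11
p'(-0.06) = 2.67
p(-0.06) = -3.26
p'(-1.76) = 28.52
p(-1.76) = -19.82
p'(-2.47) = 73.45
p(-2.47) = -54.21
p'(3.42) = -221.49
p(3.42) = -196.46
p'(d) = -5.0*d^3 - 1.5*d^2 - 1.9*d + 2.56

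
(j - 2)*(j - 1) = j^2 - 3*j + 2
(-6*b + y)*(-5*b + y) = 30*b^2 - 11*b*y + y^2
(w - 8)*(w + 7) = w^2 - w - 56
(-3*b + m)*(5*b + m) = -15*b^2 + 2*b*m + m^2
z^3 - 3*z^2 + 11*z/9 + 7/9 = (z - 7/3)*(z - 1)*(z + 1/3)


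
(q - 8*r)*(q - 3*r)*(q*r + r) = q^3*r - 11*q^2*r^2 + q^2*r + 24*q*r^3 - 11*q*r^2 + 24*r^3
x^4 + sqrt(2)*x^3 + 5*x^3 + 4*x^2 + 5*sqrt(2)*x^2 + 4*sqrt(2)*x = x*(x + 1)*(x + 4)*(x + sqrt(2))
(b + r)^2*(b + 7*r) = b^3 + 9*b^2*r + 15*b*r^2 + 7*r^3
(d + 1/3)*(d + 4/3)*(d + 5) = d^3 + 20*d^2/3 + 79*d/9 + 20/9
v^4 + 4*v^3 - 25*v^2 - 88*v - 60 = (v - 5)*(v + 1)*(v + 2)*(v + 6)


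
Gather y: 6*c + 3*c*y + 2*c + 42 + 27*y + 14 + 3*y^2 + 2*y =8*c + 3*y^2 + y*(3*c + 29) + 56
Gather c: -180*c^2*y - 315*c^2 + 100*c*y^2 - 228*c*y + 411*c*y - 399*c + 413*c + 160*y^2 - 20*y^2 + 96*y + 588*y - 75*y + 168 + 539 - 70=c^2*(-180*y - 315) + c*(100*y^2 + 183*y + 14) + 140*y^2 + 609*y + 637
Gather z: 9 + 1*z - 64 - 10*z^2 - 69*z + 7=-10*z^2 - 68*z - 48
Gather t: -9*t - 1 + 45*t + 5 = 36*t + 4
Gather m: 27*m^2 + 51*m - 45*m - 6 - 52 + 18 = 27*m^2 + 6*m - 40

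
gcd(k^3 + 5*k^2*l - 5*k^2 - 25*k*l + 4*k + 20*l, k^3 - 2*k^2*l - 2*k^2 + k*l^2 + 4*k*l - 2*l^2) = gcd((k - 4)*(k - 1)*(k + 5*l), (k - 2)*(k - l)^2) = 1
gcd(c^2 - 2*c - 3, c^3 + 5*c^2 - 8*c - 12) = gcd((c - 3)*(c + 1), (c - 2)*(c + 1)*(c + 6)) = c + 1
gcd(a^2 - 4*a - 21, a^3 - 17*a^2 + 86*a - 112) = a - 7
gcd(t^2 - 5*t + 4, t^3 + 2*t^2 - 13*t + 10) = t - 1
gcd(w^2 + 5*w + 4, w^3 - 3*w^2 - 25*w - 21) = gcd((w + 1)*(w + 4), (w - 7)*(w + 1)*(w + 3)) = w + 1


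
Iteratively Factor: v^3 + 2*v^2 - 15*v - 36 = (v - 4)*(v^2 + 6*v + 9) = (v - 4)*(v + 3)*(v + 3)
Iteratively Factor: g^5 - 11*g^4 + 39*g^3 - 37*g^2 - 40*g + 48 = (g - 4)*(g^4 - 7*g^3 + 11*g^2 + 7*g - 12) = (g - 4)*(g + 1)*(g^3 - 8*g^2 + 19*g - 12) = (g - 4)*(g - 3)*(g + 1)*(g^2 - 5*g + 4) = (g - 4)*(g - 3)*(g - 1)*(g + 1)*(g - 4)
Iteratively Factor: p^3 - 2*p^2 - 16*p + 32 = (p - 4)*(p^2 + 2*p - 8) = (p - 4)*(p + 4)*(p - 2)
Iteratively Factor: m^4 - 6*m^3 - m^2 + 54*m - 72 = (m - 2)*(m^3 - 4*m^2 - 9*m + 36) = (m - 3)*(m - 2)*(m^2 - m - 12) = (m - 4)*(m - 3)*(m - 2)*(m + 3)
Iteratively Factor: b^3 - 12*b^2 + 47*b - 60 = (b - 3)*(b^2 - 9*b + 20) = (b - 4)*(b - 3)*(b - 5)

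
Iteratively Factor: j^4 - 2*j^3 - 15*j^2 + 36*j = (j - 3)*(j^3 + j^2 - 12*j) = (j - 3)^2*(j^2 + 4*j) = j*(j - 3)^2*(j + 4)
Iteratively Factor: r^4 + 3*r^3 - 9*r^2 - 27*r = (r + 3)*(r^3 - 9*r) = r*(r + 3)*(r^2 - 9) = r*(r + 3)^2*(r - 3)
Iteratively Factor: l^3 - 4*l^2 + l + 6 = (l - 3)*(l^2 - l - 2) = (l - 3)*(l - 2)*(l + 1)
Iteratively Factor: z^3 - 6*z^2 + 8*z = (z - 2)*(z^2 - 4*z) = z*(z - 2)*(z - 4)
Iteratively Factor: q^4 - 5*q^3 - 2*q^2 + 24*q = (q)*(q^3 - 5*q^2 - 2*q + 24) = q*(q + 2)*(q^2 - 7*q + 12) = q*(q - 4)*(q + 2)*(q - 3)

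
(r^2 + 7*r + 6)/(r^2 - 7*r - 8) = (r + 6)/(r - 8)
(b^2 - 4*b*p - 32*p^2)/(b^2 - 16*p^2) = (-b + 8*p)/(-b + 4*p)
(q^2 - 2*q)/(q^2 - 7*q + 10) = q/(q - 5)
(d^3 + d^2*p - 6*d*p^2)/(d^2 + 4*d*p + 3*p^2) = d*(d - 2*p)/(d + p)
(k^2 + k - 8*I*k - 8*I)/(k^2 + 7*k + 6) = (k - 8*I)/(k + 6)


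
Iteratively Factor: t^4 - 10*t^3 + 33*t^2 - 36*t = (t - 4)*(t^3 - 6*t^2 + 9*t) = t*(t - 4)*(t^2 - 6*t + 9) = t*(t - 4)*(t - 3)*(t - 3)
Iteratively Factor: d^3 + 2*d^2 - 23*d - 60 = (d + 3)*(d^2 - d - 20) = (d + 3)*(d + 4)*(d - 5)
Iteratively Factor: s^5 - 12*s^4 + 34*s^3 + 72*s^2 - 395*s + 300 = (s - 1)*(s^4 - 11*s^3 + 23*s^2 + 95*s - 300) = (s - 5)*(s - 1)*(s^3 - 6*s^2 - 7*s + 60) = (s - 5)*(s - 4)*(s - 1)*(s^2 - 2*s - 15) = (s - 5)^2*(s - 4)*(s - 1)*(s + 3)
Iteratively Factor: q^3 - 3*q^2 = (q)*(q^2 - 3*q) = q^2*(q - 3)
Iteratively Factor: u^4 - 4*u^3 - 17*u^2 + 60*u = (u - 5)*(u^3 + u^2 - 12*u) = u*(u - 5)*(u^2 + u - 12) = u*(u - 5)*(u - 3)*(u + 4)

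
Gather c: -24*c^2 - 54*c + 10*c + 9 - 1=-24*c^2 - 44*c + 8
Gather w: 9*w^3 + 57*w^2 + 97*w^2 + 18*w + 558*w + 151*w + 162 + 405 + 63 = 9*w^3 + 154*w^2 + 727*w + 630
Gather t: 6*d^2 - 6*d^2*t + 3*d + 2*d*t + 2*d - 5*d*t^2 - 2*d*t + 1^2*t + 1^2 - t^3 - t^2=6*d^2 + 5*d - t^3 + t^2*(-5*d - 1) + t*(1 - 6*d^2) + 1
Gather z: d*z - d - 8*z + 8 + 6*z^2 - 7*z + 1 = -d + 6*z^2 + z*(d - 15) + 9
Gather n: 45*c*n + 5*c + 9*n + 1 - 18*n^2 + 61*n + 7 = 5*c - 18*n^2 + n*(45*c + 70) + 8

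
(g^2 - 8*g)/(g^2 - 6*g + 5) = g*(g - 8)/(g^2 - 6*g + 5)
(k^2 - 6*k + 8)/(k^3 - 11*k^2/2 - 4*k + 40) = 2*(k - 2)/(2*k^2 - 3*k - 20)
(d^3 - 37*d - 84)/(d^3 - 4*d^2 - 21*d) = (d + 4)/d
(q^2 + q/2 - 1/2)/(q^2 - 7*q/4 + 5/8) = 4*(q + 1)/(4*q - 5)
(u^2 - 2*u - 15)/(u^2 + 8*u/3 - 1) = 3*(u - 5)/(3*u - 1)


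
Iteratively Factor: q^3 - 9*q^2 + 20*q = (q - 5)*(q^2 - 4*q) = q*(q - 5)*(q - 4)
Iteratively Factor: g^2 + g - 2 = (g - 1)*(g + 2)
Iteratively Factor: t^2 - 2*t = (t)*(t - 2)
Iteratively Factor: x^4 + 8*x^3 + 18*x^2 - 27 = (x + 3)*(x^3 + 5*x^2 + 3*x - 9) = (x + 3)^2*(x^2 + 2*x - 3) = (x + 3)^3*(x - 1)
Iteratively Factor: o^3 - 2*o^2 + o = (o)*(o^2 - 2*o + 1) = o*(o - 1)*(o - 1)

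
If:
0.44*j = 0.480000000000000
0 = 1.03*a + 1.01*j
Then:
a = -1.07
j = 1.09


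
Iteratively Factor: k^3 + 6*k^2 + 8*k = (k)*(k^2 + 6*k + 8) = k*(k + 2)*(k + 4)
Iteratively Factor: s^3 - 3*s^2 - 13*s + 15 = (s - 1)*(s^2 - 2*s - 15) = (s - 1)*(s + 3)*(s - 5)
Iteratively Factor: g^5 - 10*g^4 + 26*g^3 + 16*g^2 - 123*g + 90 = (g + 2)*(g^4 - 12*g^3 + 50*g^2 - 84*g + 45) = (g - 3)*(g + 2)*(g^3 - 9*g^2 + 23*g - 15) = (g - 3)^2*(g + 2)*(g^2 - 6*g + 5) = (g - 3)^2*(g - 1)*(g + 2)*(g - 5)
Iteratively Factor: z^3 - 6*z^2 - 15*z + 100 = (z + 4)*(z^2 - 10*z + 25) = (z - 5)*(z + 4)*(z - 5)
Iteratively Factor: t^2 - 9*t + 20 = (t - 5)*(t - 4)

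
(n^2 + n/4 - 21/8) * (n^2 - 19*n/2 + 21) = n^4 - 37*n^3/4 + 16*n^2 + 483*n/16 - 441/8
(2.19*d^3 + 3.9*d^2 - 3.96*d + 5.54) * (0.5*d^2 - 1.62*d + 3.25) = 1.095*d^5 - 1.5978*d^4 - 1.1805*d^3 + 21.8602*d^2 - 21.8448*d + 18.005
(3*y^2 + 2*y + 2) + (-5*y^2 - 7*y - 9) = -2*y^2 - 5*y - 7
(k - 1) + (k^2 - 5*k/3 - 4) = k^2 - 2*k/3 - 5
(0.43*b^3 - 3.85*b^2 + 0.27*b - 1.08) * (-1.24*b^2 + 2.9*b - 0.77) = -0.5332*b^5 + 6.021*b^4 - 11.8309*b^3 + 5.0867*b^2 - 3.3399*b + 0.8316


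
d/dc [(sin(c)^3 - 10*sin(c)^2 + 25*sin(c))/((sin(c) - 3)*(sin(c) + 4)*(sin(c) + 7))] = 6*(3*sin(c)^4 - 10*sin(c)^3 - 67*sin(c)^2 + 280*sin(c) - 350)*cos(c)/((sin(c) - 3)^2*(sin(c) + 4)^2*(sin(c) + 7)^2)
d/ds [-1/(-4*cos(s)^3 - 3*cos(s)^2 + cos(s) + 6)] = (12*cos(s)^2 + 6*cos(s) - 1)*sin(s)/(4*cos(s)^3 + 3*cos(s)^2 - cos(s) - 6)^2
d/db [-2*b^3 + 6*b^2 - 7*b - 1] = -6*b^2 + 12*b - 7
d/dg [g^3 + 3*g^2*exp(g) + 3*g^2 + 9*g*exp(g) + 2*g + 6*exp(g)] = 3*g^2*exp(g) + 3*g^2 + 15*g*exp(g) + 6*g + 15*exp(g) + 2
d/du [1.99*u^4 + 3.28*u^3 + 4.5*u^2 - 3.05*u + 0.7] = 7.96*u^3 + 9.84*u^2 + 9.0*u - 3.05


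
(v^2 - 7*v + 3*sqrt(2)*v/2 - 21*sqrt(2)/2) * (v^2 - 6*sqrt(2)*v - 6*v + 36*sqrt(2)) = v^4 - 13*v^3 - 9*sqrt(2)*v^3/2 + 24*v^2 + 117*sqrt(2)*v^2/2 - 189*sqrt(2)*v + 234*v - 756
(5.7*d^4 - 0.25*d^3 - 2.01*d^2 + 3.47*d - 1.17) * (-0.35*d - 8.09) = -1.995*d^5 - 46.0255*d^4 + 2.726*d^3 + 15.0464*d^2 - 27.6628*d + 9.4653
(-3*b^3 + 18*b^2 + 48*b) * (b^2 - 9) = -3*b^5 + 18*b^4 + 75*b^3 - 162*b^2 - 432*b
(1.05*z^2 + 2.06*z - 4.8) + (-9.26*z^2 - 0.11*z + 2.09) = -8.21*z^2 + 1.95*z - 2.71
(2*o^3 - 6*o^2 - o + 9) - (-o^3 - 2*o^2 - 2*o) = 3*o^3 - 4*o^2 + o + 9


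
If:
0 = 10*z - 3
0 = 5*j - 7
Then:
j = 7/5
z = 3/10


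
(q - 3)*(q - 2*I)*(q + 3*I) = q^3 - 3*q^2 + I*q^2 + 6*q - 3*I*q - 18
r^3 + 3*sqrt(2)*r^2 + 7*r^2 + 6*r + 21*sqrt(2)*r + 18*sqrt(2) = (r + 1)*(r + 6)*(r + 3*sqrt(2))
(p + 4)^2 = p^2 + 8*p + 16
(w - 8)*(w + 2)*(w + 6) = w^3 - 52*w - 96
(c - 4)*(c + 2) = c^2 - 2*c - 8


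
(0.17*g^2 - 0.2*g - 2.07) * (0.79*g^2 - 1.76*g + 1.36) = 0.1343*g^4 - 0.4572*g^3 - 1.0521*g^2 + 3.3712*g - 2.8152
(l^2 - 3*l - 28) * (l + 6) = l^3 + 3*l^2 - 46*l - 168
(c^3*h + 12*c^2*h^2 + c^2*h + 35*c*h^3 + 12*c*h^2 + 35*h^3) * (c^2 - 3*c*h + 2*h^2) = c^5*h + 9*c^4*h^2 + c^4*h + c^3*h^3 + 9*c^3*h^2 - 81*c^2*h^4 + c^2*h^3 + 70*c*h^5 - 81*c*h^4 + 70*h^5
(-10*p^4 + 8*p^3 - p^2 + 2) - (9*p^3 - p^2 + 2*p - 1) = -10*p^4 - p^3 - 2*p + 3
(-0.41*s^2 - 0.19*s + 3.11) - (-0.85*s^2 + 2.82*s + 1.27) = 0.44*s^2 - 3.01*s + 1.84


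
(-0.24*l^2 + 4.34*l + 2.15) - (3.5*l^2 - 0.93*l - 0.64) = -3.74*l^2 + 5.27*l + 2.79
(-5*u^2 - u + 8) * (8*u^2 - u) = -40*u^4 - 3*u^3 + 65*u^2 - 8*u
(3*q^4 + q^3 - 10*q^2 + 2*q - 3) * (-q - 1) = -3*q^5 - 4*q^4 + 9*q^3 + 8*q^2 + q + 3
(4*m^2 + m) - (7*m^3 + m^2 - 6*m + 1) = -7*m^3 + 3*m^2 + 7*m - 1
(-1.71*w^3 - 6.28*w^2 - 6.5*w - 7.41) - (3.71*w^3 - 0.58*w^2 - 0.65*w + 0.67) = -5.42*w^3 - 5.7*w^2 - 5.85*w - 8.08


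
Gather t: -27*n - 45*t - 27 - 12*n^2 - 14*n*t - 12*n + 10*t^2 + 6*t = -12*n^2 - 39*n + 10*t^2 + t*(-14*n - 39) - 27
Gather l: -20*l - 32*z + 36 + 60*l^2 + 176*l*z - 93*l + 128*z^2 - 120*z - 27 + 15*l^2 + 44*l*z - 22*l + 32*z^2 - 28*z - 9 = 75*l^2 + l*(220*z - 135) + 160*z^2 - 180*z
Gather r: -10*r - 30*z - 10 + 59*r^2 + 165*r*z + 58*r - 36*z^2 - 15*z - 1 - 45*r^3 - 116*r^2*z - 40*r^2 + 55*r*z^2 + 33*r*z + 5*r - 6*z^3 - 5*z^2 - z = -45*r^3 + r^2*(19 - 116*z) + r*(55*z^2 + 198*z + 53) - 6*z^3 - 41*z^2 - 46*z - 11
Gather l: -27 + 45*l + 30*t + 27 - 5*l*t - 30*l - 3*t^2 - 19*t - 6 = l*(15 - 5*t) - 3*t^2 + 11*t - 6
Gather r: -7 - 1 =-8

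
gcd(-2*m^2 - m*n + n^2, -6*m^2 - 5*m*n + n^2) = m + n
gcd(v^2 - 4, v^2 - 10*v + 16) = v - 2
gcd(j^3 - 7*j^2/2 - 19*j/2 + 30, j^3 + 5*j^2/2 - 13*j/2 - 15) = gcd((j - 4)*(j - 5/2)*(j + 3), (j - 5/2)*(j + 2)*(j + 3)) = j^2 + j/2 - 15/2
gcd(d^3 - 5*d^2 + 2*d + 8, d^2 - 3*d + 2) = d - 2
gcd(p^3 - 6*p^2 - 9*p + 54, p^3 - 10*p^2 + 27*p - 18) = p^2 - 9*p + 18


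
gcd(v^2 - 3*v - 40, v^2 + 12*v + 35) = v + 5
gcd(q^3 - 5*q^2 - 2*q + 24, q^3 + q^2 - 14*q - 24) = q^2 - 2*q - 8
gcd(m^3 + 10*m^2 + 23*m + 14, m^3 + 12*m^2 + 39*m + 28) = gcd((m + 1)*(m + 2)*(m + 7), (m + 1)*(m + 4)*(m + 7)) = m^2 + 8*m + 7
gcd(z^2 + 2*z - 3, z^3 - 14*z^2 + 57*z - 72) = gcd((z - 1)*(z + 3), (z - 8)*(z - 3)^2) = 1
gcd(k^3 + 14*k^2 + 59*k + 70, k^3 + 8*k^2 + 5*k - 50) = k + 5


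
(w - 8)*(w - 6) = w^2 - 14*w + 48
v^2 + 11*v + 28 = (v + 4)*(v + 7)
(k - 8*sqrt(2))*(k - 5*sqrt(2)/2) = k^2 - 21*sqrt(2)*k/2 + 40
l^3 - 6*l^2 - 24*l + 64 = (l - 8)*(l - 2)*(l + 4)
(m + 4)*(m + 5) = m^2 + 9*m + 20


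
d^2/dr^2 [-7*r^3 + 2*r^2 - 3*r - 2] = 4 - 42*r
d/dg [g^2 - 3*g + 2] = 2*g - 3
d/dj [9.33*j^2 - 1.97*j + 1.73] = 18.66*j - 1.97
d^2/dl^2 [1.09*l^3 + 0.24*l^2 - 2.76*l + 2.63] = 6.54*l + 0.48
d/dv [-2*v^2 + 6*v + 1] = 6 - 4*v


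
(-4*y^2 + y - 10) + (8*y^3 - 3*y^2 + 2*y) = 8*y^3 - 7*y^2 + 3*y - 10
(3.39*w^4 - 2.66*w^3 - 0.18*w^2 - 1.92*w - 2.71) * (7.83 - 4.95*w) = -16.7805*w^5 + 39.7107*w^4 - 19.9368*w^3 + 8.0946*w^2 - 1.6191*w - 21.2193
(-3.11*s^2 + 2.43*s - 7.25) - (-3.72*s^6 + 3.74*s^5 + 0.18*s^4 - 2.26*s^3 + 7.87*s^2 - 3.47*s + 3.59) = 3.72*s^6 - 3.74*s^5 - 0.18*s^4 + 2.26*s^3 - 10.98*s^2 + 5.9*s - 10.84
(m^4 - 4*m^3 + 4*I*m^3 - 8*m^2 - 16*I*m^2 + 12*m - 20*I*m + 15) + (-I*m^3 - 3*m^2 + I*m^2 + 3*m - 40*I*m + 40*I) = m^4 - 4*m^3 + 3*I*m^3 - 11*m^2 - 15*I*m^2 + 15*m - 60*I*m + 15 + 40*I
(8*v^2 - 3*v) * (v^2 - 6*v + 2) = 8*v^4 - 51*v^3 + 34*v^2 - 6*v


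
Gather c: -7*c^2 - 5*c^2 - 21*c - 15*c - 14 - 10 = -12*c^2 - 36*c - 24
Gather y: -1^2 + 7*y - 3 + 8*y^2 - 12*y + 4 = 8*y^2 - 5*y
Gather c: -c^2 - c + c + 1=1 - c^2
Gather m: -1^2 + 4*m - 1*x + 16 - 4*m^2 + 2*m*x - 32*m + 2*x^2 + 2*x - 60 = -4*m^2 + m*(2*x - 28) + 2*x^2 + x - 45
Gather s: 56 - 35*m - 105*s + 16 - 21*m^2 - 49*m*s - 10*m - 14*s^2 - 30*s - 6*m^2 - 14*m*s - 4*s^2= -27*m^2 - 45*m - 18*s^2 + s*(-63*m - 135) + 72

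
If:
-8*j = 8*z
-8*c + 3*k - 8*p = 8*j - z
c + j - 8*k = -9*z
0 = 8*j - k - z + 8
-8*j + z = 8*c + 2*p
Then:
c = 256/329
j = -260/329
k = 292/329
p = 146/329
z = 260/329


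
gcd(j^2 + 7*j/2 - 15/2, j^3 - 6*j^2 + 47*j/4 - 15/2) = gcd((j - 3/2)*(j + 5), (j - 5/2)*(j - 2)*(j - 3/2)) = j - 3/2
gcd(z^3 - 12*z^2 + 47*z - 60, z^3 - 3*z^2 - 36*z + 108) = z - 3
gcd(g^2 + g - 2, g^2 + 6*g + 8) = g + 2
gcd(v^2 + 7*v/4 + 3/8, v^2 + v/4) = v + 1/4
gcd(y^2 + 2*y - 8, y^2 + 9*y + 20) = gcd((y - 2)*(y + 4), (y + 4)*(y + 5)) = y + 4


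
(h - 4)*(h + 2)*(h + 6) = h^3 + 4*h^2 - 20*h - 48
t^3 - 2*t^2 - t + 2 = (t - 2)*(t - 1)*(t + 1)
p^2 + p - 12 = (p - 3)*(p + 4)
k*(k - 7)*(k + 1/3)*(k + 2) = k^4 - 14*k^3/3 - 47*k^2/3 - 14*k/3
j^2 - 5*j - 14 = (j - 7)*(j + 2)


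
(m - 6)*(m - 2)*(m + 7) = m^3 - m^2 - 44*m + 84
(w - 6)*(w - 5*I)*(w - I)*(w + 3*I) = w^4 - 6*w^3 - 3*I*w^3 + 13*w^2 + 18*I*w^2 - 78*w - 15*I*w + 90*I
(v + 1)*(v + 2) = v^2 + 3*v + 2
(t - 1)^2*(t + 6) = t^3 + 4*t^2 - 11*t + 6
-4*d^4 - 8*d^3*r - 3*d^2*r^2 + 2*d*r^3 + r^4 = (-2*d + r)*(d + r)^2*(2*d + r)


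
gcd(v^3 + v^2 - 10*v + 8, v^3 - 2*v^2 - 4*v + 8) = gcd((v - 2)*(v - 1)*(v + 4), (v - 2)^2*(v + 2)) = v - 2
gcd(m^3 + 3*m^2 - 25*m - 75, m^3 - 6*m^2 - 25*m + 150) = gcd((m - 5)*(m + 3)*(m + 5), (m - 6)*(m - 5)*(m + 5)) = m^2 - 25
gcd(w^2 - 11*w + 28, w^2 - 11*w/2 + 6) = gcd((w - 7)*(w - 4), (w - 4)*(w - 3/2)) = w - 4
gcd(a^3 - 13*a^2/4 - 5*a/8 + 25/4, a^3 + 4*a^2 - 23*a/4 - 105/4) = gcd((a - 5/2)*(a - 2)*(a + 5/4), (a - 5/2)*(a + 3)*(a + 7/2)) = a - 5/2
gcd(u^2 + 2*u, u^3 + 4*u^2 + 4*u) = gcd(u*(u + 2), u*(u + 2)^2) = u^2 + 2*u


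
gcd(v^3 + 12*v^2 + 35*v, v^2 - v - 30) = v + 5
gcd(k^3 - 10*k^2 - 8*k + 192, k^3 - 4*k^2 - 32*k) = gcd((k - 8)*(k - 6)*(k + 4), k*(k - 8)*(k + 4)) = k^2 - 4*k - 32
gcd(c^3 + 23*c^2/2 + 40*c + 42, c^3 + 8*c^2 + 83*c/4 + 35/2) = c^2 + 11*c/2 + 7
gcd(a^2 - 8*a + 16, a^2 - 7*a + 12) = a - 4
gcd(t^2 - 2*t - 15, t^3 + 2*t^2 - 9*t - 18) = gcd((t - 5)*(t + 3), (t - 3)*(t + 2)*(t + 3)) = t + 3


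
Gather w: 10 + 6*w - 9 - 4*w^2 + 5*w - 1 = -4*w^2 + 11*w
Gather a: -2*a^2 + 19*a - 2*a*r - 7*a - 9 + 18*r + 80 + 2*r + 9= -2*a^2 + a*(12 - 2*r) + 20*r + 80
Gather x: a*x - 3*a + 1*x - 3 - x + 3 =a*x - 3*a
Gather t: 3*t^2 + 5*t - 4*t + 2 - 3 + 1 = 3*t^2 + t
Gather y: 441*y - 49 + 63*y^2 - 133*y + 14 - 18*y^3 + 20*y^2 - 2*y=-18*y^3 + 83*y^2 + 306*y - 35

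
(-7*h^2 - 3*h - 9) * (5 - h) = 7*h^3 - 32*h^2 - 6*h - 45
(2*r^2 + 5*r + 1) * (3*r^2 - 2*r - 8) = 6*r^4 + 11*r^3 - 23*r^2 - 42*r - 8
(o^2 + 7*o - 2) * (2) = 2*o^2 + 14*o - 4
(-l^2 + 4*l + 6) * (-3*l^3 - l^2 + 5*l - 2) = 3*l^5 - 11*l^4 - 27*l^3 + 16*l^2 + 22*l - 12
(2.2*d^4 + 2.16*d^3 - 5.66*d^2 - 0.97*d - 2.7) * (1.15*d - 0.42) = 2.53*d^5 + 1.56*d^4 - 7.4162*d^3 + 1.2617*d^2 - 2.6976*d + 1.134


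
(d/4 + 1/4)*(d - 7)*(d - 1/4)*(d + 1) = d^4/4 - 21*d^3/16 - 47*d^2/16 - 15*d/16 + 7/16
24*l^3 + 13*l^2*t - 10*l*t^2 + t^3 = (-8*l + t)*(-3*l + t)*(l + t)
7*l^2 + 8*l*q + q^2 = (l + q)*(7*l + q)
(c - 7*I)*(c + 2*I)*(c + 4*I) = c^3 - I*c^2 + 34*c + 56*I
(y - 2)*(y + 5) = y^2 + 3*y - 10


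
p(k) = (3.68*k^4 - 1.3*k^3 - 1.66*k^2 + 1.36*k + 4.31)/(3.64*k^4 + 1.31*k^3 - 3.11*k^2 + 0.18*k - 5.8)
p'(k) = (-14.56*k^3 - 3.93*k^2 + 6.22*k - 0.18)*(3.68*k^4 - 1.3*k^3 - 1.66*k^2 + 1.36*k + 4.31)/(3.64*k^4 + 1.31*k^3 - 3.11*k^2 + 0.18*k - 5.8)^2 + (14.72*k^3 - 3.9*k^2 - 3.32*k + 1.36)/(3.64*k^4 + 1.31*k^3 - 3.11*k^2 + 0.18*k - 5.8) = (9.5528*k^6 - 10.8048*k^5 - 6.6464*k^4 - 152.1608*k^3 + 9.6125*k^2 + 46.0642*k - 8.6638)/(13.2496*k^8 + 9.5368*k^7 - 20.9247*k^6 - 6.8378*k^5 - 32.0803*k^4 - 16.3156*k^3 + 36.1084*k^2 - 2.088*k + 33.64)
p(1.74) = 1.12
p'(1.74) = -1.04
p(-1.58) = 7.11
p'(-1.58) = 56.17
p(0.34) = -0.76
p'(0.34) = 0.06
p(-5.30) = 1.18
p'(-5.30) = 0.04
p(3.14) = 0.86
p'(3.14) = 0.01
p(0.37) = -0.76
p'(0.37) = 0.05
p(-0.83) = -0.64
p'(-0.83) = 1.01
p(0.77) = -0.90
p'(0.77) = -1.27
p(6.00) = 0.91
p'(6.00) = 0.01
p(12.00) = 0.96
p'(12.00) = 0.00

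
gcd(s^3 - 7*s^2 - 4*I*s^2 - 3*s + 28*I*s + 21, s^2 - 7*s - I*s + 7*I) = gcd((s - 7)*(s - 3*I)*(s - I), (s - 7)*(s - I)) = s^2 + s*(-7 - I) + 7*I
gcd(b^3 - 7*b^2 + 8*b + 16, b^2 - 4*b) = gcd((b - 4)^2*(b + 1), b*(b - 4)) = b - 4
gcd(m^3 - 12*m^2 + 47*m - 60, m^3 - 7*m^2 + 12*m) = m^2 - 7*m + 12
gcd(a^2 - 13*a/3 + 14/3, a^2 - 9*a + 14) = a - 2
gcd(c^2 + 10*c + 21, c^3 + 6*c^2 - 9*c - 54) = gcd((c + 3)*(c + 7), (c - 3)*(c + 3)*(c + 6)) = c + 3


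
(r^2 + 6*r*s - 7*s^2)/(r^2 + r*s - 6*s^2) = (r^2 + 6*r*s - 7*s^2)/(r^2 + r*s - 6*s^2)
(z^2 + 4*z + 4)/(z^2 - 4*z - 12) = (z + 2)/(z - 6)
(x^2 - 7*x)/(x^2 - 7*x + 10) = x*(x - 7)/(x^2 - 7*x + 10)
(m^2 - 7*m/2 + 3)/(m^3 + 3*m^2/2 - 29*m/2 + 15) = 1/(m + 5)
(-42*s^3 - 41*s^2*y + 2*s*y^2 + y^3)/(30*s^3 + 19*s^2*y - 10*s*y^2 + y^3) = (7*s + y)/(-5*s + y)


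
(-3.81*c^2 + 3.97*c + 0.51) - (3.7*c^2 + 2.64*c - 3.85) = -7.51*c^2 + 1.33*c + 4.36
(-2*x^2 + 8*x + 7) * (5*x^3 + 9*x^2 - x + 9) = -10*x^5 + 22*x^4 + 109*x^3 + 37*x^2 + 65*x + 63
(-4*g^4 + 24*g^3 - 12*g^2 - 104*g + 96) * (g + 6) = -4*g^5 + 132*g^3 - 176*g^2 - 528*g + 576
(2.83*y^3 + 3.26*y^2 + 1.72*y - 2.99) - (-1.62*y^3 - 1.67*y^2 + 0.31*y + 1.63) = 4.45*y^3 + 4.93*y^2 + 1.41*y - 4.62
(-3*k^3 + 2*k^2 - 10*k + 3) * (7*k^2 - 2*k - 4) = -21*k^5 + 20*k^4 - 62*k^3 + 33*k^2 + 34*k - 12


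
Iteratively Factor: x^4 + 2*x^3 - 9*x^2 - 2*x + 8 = (x - 2)*(x^3 + 4*x^2 - x - 4) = (x - 2)*(x + 4)*(x^2 - 1) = (x - 2)*(x - 1)*(x + 4)*(x + 1)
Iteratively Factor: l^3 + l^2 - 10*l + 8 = (l - 1)*(l^2 + 2*l - 8) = (l - 2)*(l - 1)*(l + 4)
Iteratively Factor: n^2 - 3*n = (n)*(n - 3)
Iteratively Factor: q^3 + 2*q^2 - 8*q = (q - 2)*(q^2 + 4*q) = q*(q - 2)*(q + 4)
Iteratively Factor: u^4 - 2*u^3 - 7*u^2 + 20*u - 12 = (u - 1)*(u^3 - u^2 - 8*u + 12) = (u - 2)*(u - 1)*(u^2 + u - 6) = (u - 2)*(u - 1)*(u + 3)*(u - 2)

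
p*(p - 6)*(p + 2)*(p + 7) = p^4 + 3*p^3 - 40*p^2 - 84*p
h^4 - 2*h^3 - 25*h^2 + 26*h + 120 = (h - 5)*(h - 3)*(h + 2)*(h + 4)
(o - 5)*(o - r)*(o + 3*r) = o^3 + 2*o^2*r - 5*o^2 - 3*o*r^2 - 10*o*r + 15*r^2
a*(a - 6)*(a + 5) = a^3 - a^2 - 30*a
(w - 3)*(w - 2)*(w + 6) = w^3 + w^2 - 24*w + 36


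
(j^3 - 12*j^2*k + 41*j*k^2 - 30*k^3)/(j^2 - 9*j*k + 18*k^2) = (j^2 - 6*j*k + 5*k^2)/(j - 3*k)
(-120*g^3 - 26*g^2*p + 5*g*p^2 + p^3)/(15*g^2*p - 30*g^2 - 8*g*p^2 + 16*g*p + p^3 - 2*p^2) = (24*g^2 + 10*g*p + p^2)/(-3*g*p + 6*g + p^2 - 2*p)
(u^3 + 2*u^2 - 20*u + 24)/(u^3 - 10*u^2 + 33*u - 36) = (u^3 + 2*u^2 - 20*u + 24)/(u^3 - 10*u^2 + 33*u - 36)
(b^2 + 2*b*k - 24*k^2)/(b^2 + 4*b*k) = (b^2 + 2*b*k - 24*k^2)/(b*(b + 4*k))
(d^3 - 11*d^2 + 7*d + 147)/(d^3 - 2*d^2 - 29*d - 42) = (d - 7)/(d + 2)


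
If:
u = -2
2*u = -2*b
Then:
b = 2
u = -2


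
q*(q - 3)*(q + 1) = q^3 - 2*q^2 - 3*q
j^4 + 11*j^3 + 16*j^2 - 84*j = j*(j - 2)*(j + 6)*(j + 7)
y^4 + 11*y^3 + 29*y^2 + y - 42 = (y - 1)*(y + 2)*(y + 3)*(y + 7)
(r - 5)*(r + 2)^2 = r^3 - r^2 - 16*r - 20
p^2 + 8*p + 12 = (p + 2)*(p + 6)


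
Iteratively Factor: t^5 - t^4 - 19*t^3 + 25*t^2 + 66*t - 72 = (t + 2)*(t^4 - 3*t^3 - 13*t^2 + 51*t - 36) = (t - 3)*(t + 2)*(t^3 - 13*t + 12) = (t - 3)*(t - 1)*(t + 2)*(t^2 + t - 12) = (t - 3)*(t - 1)*(t + 2)*(t + 4)*(t - 3)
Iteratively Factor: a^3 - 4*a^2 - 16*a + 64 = (a - 4)*(a^2 - 16) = (a - 4)*(a + 4)*(a - 4)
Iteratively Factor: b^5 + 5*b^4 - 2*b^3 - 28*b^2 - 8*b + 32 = (b - 2)*(b^4 + 7*b^3 + 12*b^2 - 4*b - 16) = (b - 2)*(b + 2)*(b^3 + 5*b^2 + 2*b - 8) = (b - 2)*(b + 2)*(b + 4)*(b^2 + b - 2) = (b - 2)*(b + 2)^2*(b + 4)*(b - 1)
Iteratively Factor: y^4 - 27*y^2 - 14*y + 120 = (y + 3)*(y^3 - 3*y^2 - 18*y + 40) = (y - 5)*(y + 3)*(y^2 + 2*y - 8) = (y - 5)*(y - 2)*(y + 3)*(y + 4)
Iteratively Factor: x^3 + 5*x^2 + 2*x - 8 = (x + 2)*(x^2 + 3*x - 4) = (x - 1)*(x + 2)*(x + 4)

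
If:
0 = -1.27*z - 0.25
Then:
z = -0.20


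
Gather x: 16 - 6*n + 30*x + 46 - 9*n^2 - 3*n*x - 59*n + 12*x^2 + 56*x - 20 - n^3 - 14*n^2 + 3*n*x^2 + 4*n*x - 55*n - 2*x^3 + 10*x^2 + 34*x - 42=-n^3 - 23*n^2 - 120*n - 2*x^3 + x^2*(3*n + 22) + x*(n + 120)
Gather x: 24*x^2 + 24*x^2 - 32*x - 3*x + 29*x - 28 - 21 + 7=48*x^2 - 6*x - 42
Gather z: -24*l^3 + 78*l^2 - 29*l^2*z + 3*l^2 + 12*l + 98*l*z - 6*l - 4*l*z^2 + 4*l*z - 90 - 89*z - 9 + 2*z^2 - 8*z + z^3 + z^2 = -24*l^3 + 81*l^2 + 6*l + z^3 + z^2*(3 - 4*l) + z*(-29*l^2 + 102*l - 97) - 99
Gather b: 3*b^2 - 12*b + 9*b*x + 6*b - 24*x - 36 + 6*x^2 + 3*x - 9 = 3*b^2 + b*(9*x - 6) + 6*x^2 - 21*x - 45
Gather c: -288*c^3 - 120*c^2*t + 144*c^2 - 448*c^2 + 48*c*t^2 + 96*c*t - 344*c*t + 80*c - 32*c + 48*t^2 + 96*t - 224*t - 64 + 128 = -288*c^3 + c^2*(-120*t - 304) + c*(48*t^2 - 248*t + 48) + 48*t^2 - 128*t + 64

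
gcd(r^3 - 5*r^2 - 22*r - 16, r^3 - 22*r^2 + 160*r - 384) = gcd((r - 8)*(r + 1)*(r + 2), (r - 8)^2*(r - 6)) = r - 8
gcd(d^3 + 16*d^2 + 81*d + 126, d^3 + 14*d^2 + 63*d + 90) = d^2 + 9*d + 18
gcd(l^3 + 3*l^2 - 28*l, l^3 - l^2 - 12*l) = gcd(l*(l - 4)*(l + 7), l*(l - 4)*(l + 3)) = l^2 - 4*l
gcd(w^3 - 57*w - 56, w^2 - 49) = w + 7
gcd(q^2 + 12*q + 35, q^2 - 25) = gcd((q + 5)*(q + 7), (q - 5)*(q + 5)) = q + 5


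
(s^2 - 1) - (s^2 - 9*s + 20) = 9*s - 21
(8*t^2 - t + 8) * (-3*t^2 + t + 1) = -24*t^4 + 11*t^3 - 17*t^2 + 7*t + 8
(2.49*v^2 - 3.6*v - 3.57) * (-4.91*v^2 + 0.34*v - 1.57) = -12.2259*v^4 + 18.5226*v^3 + 12.3954*v^2 + 4.4382*v + 5.6049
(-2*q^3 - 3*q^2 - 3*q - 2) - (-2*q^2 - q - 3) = -2*q^3 - q^2 - 2*q + 1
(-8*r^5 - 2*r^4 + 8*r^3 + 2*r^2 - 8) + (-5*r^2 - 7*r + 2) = -8*r^5 - 2*r^4 + 8*r^3 - 3*r^2 - 7*r - 6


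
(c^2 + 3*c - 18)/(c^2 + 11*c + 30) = (c - 3)/(c + 5)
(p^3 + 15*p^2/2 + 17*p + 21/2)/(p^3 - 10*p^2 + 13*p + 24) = (2*p^2 + 13*p + 21)/(2*(p^2 - 11*p + 24))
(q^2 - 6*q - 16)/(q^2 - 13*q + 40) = (q + 2)/(q - 5)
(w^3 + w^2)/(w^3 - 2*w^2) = (w + 1)/(w - 2)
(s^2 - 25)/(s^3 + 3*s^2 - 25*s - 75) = 1/(s + 3)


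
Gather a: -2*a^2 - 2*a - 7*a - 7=-2*a^2 - 9*a - 7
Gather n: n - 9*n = -8*n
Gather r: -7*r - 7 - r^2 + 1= -r^2 - 7*r - 6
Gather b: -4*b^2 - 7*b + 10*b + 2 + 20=-4*b^2 + 3*b + 22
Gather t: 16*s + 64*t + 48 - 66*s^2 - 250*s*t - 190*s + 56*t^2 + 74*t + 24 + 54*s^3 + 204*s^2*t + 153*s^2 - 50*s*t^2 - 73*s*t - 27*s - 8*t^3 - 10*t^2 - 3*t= 54*s^3 + 87*s^2 - 201*s - 8*t^3 + t^2*(46 - 50*s) + t*(204*s^2 - 323*s + 135) + 72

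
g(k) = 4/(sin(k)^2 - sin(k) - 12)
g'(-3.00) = -0.04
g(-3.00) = -0.34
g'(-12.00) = 0.00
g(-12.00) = -0.33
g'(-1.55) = 0.00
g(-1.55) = -0.40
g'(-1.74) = -0.02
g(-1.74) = -0.40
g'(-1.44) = 0.02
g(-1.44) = -0.40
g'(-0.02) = 0.03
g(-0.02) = -0.33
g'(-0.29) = 0.04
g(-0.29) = -0.34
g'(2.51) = 0.00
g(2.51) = -0.33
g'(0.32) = 0.01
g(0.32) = -0.33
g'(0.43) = 0.00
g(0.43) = -0.33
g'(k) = 4*(-2*sin(k)*cos(k) + cos(k))/(sin(k)^2 - sin(k) - 12)^2 = 4*(1 - 2*sin(k))*cos(k)/(sin(k) + cos(k)^2 + 11)^2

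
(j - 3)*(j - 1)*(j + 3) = j^3 - j^2 - 9*j + 9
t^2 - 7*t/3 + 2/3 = (t - 2)*(t - 1/3)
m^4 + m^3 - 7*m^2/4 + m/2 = m*(m - 1/2)^2*(m + 2)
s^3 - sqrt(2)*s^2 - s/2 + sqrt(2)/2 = (s - sqrt(2))*(s - sqrt(2)/2)*(s + sqrt(2)/2)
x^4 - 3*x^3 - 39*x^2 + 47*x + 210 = (x - 7)*(x - 3)*(x + 2)*(x + 5)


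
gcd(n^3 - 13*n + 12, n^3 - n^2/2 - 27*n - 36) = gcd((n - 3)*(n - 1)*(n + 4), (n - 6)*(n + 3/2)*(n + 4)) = n + 4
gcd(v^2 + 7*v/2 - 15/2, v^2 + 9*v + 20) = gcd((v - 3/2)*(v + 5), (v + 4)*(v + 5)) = v + 5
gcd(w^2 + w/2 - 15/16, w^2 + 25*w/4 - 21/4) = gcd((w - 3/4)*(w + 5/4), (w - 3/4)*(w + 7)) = w - 3/4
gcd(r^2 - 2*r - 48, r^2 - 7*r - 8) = r - 8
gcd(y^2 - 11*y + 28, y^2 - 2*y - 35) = y - 7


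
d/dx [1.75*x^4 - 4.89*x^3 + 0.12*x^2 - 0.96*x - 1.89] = 7.0*x^3 - 14.67*x^2 + 0.24*x - 0.96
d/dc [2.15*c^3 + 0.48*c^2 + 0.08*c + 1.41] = 6.45*c^2 + 0.96*c + 0.08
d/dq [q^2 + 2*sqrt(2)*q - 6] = 2*q + 2*sqrt(2)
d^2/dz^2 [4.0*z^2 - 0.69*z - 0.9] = 8.00000000000000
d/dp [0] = 0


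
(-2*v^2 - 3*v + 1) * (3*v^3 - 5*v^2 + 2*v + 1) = -6*v^5 + v^4 + 14*v^3 - 13*v^2 - v + 1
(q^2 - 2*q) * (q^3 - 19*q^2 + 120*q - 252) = q^5 - 21*q^4 + 158*q^3 - 492*q^2 + 504*q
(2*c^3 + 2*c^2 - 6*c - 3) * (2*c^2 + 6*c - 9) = 4*c^5 + 16*c^4 - 18*c^3 - 60*c^2 + 36*c + 27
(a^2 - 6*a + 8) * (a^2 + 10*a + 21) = a^4 + 4*a^3 - 31*a^2 - 46*a + 168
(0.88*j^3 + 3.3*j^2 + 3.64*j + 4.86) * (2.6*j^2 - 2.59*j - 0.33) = 2.288*j^5 + 6.3008*j^4 + 0.626600000000002*j^3 + 2.1194*j^2 - 13.7886*j - 1.6038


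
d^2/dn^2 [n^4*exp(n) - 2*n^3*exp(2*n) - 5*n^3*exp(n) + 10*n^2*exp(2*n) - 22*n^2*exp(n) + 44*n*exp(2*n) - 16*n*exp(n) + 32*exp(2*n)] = (n^4 - 8*n^3*exp(n) + 3*n^3 + 16*n^2*exp(n) - 40*n^2 + 244*n*exp(n) - 134*n + 324*exp(n) - 76)*exp(n)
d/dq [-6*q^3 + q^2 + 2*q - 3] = -18*q^2 + 2*q + 2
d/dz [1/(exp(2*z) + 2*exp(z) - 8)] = -2*(exp(z) + 1)*exp(z)/(exp(2*z) + 2*exp(z) - 8)^2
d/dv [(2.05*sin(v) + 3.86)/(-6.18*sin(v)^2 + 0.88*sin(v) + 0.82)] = (12.669*sin(v)^2 + 47.7096*sin(v) - 1.7158)*cos(v)/(38.1924*sin(v)^4 - 10.8768*sin(v)^3 - 9.3608*sin(v)^2 + 1.4432*sin(v) + 0.6724)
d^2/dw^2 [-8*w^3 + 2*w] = -48*w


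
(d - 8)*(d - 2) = d^2 - 10*d + 16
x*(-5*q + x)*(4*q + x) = -20*q^2*x - q*x^2 + x^3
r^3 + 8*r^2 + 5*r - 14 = (r - 1)*(r + 2)*(r + 7)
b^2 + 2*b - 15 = (b - 3)*(b + 5)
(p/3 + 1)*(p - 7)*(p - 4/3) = p^3/3 - 16*p^2/9 - 47*p/9 + 28/3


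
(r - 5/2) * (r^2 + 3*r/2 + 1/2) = r^3 - r^2 - 13*r/4 - 5/4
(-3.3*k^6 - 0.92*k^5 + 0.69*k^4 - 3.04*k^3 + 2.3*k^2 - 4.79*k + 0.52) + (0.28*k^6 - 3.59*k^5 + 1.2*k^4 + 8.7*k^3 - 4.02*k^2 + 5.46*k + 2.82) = -3.02*k^6 - 4.51*k^5 + 1.89*k^4 + 5.66*k^3 - 1.72*k^2 + 0.67*k + 3.34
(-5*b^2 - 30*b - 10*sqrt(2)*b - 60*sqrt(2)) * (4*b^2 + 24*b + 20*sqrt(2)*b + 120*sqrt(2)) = -20*b^4 - 240*b^3 - 140*sqrt(2)*b^3 - 1680*sqrt(2)*b^2 - 1120*b^2 - 5040*sqrt(2)*b - 4800*b - 14400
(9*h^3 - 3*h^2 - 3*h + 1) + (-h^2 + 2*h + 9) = 9*h^3 - 4*h^2 - h + 10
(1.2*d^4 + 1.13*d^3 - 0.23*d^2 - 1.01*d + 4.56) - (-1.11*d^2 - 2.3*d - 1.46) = 1.2*d^4 + 1.13*d^3 + 0.88*d^2 + 1.29*d + 6.02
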